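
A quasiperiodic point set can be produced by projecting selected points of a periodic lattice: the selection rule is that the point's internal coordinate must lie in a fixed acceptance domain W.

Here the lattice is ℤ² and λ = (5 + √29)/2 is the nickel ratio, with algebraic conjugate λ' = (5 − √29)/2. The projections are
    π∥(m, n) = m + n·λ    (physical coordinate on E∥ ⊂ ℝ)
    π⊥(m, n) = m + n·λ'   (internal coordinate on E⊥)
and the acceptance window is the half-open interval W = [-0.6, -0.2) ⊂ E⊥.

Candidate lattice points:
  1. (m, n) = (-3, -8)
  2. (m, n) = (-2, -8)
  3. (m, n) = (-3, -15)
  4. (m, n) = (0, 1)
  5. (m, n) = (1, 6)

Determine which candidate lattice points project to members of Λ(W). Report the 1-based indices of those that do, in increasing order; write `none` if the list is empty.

2

λ' = (5−√29)/2 ≈ -0.1926.
[1] lift (-3,-8): star map gives -1.4593; window check -0.6 ≤ -1.4593 < -0.2 is false → out
[2] lift (-2,-8): star map gives -0.4593; window check -0.6 ≤ -0.4593 < -0.2 is true → IN Λ
[3] lift (-3,-15): star map gives -0.1113; window check -0.6 ≤ -0.1113 < -0.2 is false → out
[4] lift (0,1): star map gives -0.1926; window check -0.6 ≤ -0.1926 < -0.2 is false → out
[5] lift (1,6): star map gives -0.1555; window check -0.6 ≤ -0.1555 < -0.2 is false → out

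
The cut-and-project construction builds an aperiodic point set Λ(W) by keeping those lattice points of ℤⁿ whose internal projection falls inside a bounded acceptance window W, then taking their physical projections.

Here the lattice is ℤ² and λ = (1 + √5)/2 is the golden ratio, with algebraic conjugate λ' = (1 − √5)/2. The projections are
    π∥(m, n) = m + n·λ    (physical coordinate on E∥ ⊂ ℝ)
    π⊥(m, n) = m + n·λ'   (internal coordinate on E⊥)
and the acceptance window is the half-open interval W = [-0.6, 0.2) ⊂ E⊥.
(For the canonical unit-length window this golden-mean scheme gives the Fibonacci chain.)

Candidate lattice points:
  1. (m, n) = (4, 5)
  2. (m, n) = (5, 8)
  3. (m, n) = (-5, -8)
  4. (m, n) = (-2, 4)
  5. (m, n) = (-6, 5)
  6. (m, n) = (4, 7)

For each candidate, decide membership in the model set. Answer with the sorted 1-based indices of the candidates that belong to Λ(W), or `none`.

2, 3, 6

Compute λ' = (1−√5)/2 = -0.61803, so π⊥(m,n) = m -0.61803·n.
candidate 1: (m,n)=(4,5) → π∥ = 4+5·λ ≈ 12.09017, π⊥ = 4+5·λ' ≈ 0.90983 ∉ [-0.6, 0.2) ⇒ out
candidate 2: (m,n)=(5,8) → π∥ = 5+8·λ ≈ 17.94427, π⊥ = 5+8·λ' ≈ 0.05573 ∈ [-0.6, 0.2) ⇒ IN Λ
candidate 3: (m,n)=(-5,-8) → π∥ = -5-8·λ ≈ -17.94427, π⊥ = -5-8·λ' ≈ -0.05573 ∈ [-0.6, 0.2) ⇒ IN Λ
candidate 4: (m,n)=(-2,4) → π∥ = -2+4·λ ≈ 4.47214, π⊥ = -2+4·λ' ≈ -4.47214 ∉ [-0.6, 0.2) ⇒ out
candidate 5: (m,n)=(-6,5) → π∥ = -6+5·λ ≈ 2.09017, π⊥ = -6+5·λ' ≈ -9.09017 ∉ [-0.6, 0.2) ⇒ out
candidate 6: (m,n)=(4,7) → π∥ = 4+7·λ ≈ 15.32624, π⊥ = 4+7·λ' ≈ -0.32624 ∈ [-0.6, 0.2) ⇒ IN Λ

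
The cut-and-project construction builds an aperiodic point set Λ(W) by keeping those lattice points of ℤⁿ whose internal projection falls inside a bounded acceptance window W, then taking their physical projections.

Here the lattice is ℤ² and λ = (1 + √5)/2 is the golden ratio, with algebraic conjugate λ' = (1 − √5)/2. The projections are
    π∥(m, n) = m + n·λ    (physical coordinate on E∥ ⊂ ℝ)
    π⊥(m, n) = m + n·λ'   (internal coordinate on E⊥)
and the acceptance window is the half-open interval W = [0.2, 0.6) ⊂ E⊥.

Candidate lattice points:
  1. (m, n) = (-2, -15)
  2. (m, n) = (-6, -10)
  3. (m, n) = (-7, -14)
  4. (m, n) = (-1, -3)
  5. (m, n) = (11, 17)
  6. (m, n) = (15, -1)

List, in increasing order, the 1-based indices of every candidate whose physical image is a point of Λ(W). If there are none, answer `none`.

5

Compute λ' = (1−√5)/2 = -0.618034, so π⊥(m,n) = m -0.618034·n.
#1 (-2,-15): internal coord -2 + (-15)·λ' = +7.270510; +7.270510 ∉ [0.2, 0.6) → out
#2 (-6,-10): internal coord -6 + (-10)·λ' = +0.180340; +0.180340 ∉ [0.2, 0.6) → out
#3 (-7,-14): internal coord -7 + (-14)·λ' = +1.652476; +1.652476 ∉ [0.2, 0.6) → out
#4 (-1,-3): internal coord -1 + (-3)·λ' = +0.854102; +0.854102 ∉ [0.2, 0.6) → out
#5 (11,17): internal coord 11 + (17)·λ' = +0.493422; +0.493422 ∈ [0.2, 0.6) → IN Λ
#6 (15,-1): internal coord 15 + (-1)·λ' = +15.618034; +15.618034 ∉ [0.2, 0.6) → out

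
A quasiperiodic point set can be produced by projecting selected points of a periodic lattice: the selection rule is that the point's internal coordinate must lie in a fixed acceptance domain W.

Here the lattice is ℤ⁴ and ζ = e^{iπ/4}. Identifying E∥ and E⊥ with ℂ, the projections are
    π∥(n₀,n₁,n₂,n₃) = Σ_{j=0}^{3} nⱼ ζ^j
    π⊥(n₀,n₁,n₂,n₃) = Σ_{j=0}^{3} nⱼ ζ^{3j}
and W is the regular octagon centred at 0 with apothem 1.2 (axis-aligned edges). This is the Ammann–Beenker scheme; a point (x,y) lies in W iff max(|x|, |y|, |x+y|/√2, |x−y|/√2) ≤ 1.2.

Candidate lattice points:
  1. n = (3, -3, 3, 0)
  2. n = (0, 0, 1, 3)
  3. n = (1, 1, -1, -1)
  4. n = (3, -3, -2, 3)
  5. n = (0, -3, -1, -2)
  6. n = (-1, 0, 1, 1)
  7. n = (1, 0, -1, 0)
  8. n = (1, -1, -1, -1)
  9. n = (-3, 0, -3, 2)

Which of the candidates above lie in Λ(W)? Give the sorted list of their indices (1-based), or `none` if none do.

With ζ = e^{iπ/4} the internal vectors are ζ^0,ζ^3,ζ^6,ζ^9.
#1 (3, -3, 3, 0): internal (5.12132, -5.12132); octagon support 7.24264 vs apothem 1.2 → ∉ W
#2 (0, 0, 1, 3): internal (2.12132, 1.12132); octagon support 2.29289 vs apothem 1.2 → ∉ W
#3 (1, 1, -1, -1): internal (-0.41421, 1.00000); octagon support 1.00000 vs apothem 1.2 → ∈ W
#4 (3, -3, -2, 3): internal (7.24264, 2.00000); octagon support 7.24264 vs apothem 1.2 → ∉ W
#5 (0, -3, -1, -2): internal (0.70711, -2.53553); octagon support 2.53553 vs apothem 1.2 → ∉ W
#6 (-1, 0, 1, 1): internal (-0.29289, -0.29289); octagon support 0.41421 vs apothem 1.2 → ∈ W
#7 (1, 0, -1, 0): internal (1.00000, 1.00000); octagon support 1.41421 vs apothem 1.2 → ∉ W
#8 (1, -1, -1, -1): internal (1.00000, -0.41421); octagon support 1.00000 vs apothem 1.2 → ∈ W
#9 (-3, 0, -3, 2): internal (-1.58579, 4.41421); octagon support 4.41421 vs apothem 1.2 → ∉ W

3, 6, 8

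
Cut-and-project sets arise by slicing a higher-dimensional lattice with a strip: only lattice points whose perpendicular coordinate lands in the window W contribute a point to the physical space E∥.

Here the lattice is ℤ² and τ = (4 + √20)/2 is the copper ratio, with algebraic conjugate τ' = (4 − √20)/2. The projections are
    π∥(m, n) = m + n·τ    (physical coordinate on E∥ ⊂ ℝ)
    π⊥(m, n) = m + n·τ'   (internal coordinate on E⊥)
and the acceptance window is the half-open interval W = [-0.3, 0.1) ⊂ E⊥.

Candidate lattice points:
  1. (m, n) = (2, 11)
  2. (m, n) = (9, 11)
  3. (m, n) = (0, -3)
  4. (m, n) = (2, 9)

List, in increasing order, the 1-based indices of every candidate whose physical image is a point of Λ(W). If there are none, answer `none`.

4

Compute τ' = (4−√20)/2 = -0.23607, so π⊥(m,n) = m -0.23607·n.
candidate 1: (m,n)=(2,11) → π∥ = 2+11·τ ≈ 48.59675, π⊥ = 2+11·τ' ≈ -0.59675 ∉ [-0.3, 0.1) ⇒ out
candidate 2: (m,n)=(9,11) → π∥ = 9+11·τ ≈ 55.59675, π⊥ = 9+11·τ' ≈ 6.40325 ∉ [-0.3, 0.1) ⇒ out
candidate 3: (m,n)=(0,-3) → π∥ = 0-3·τ ≈ -12.70820, π⊥ = 0-3·τ' ≈ 0.70820 ∉ [-0.3, 0.1) ⇒ out
candidate 4: (m,n)=(2,9) → π∥ = 2+9·τ ≈ 40.12461, π⊥ = 2+9·τ' ≈ -0.12461 ∈ [-0.3, 0.1) ⇒ IN Λ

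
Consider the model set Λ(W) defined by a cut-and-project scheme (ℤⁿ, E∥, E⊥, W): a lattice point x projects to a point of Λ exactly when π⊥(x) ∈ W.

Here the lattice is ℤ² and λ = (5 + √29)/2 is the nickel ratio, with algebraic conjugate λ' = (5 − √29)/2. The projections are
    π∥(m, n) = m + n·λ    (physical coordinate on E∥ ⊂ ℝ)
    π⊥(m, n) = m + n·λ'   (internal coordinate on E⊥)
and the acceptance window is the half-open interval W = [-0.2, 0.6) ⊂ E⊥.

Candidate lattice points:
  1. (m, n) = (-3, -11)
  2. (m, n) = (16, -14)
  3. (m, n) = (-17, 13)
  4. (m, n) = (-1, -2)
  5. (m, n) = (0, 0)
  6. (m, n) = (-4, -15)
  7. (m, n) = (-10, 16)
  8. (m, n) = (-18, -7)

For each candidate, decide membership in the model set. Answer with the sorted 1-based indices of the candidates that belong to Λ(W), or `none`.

5

λ' = (5−√29)/2 ≈ -0.1926.
candidate 1: (m,n)=(-3,-11) → π∥ = -3-11·λ ≈ -60.1184, π⊥ = -3-11·λ' ≈ -0.8816 ∉ [-0.2, 0.6) ⇒ out
candidate 2: (m,n)=(16,-14) → π∥ = 16-14·λ ≈ -56.6962, π⊥ = 16-14·λ' ≈ 18.6962 ∉ [-0.2, 0.6) ⇒ out
candidate 3: (m,n)=(-17,13) → π∥ = -17+13·λ ≈ 50.5036, π⊥ = -17+13·λ' ≈ -19.5036 ∉ [-0.2, 0.6) ⇒ out
candidate 4: (m,n)=(-1,-2) → π∥ = -1-2·λ ≈ -11.3852, π⊥ = -1-2·λ' ≈ -0.6148 ∉ [-0.2, 0.6) ⇒ out
candidate 5: (m,n)=(0,0) → π∥ = 0+0·λ ≈ 0.0000, π⊥ = 0+0·λ' ≈ 0.0000 ∈ [-0.2, 0.6) ⇒ IN Λ
candidate 6: (m,n)=(-4,-15) → π∥ = -4-15·λ ≈ -81.8887, π⊥ = -4-15·λ' ≈ -1.1113 ∉ [-0.2, 0.6) ⇒ out
candidate 7: (m,n)=(-10,16) → π∥ = -10+16·λ ≈ 73.0813, π⊥ = -10+16·λ' ≈ -13.0813 ∉ [-0.2, 0.6) ⇒ out
candidate 8: (m,n)=(-18,-7) → π∥ = -18-7·λ ≈ -54.3481, π⊥ = -18-7·λ' ≈ -16.6519 ∉ [-0.2, 0.6) ⇒ out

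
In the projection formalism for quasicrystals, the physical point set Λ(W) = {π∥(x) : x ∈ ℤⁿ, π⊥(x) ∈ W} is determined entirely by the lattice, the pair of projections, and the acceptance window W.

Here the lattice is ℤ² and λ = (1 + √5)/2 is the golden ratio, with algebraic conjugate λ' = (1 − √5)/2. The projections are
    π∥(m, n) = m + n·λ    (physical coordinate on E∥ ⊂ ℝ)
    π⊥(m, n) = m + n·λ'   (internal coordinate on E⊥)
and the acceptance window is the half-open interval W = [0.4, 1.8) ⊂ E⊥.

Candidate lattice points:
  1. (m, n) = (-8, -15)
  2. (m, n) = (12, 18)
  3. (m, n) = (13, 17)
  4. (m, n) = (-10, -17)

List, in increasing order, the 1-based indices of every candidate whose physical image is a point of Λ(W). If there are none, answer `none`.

Compute λ' = (1−√5)/2 = -0.61803, so π⊥(m,n) = m -0.61803·n.
#1 (-8,-15): internal coord -8 + (-15)·λ' = +1.27051; +1.27051 ∈ [0.4, 1.8) → IN Λ
#2 (12,18): internal coord 12 + (18)·λ' = +0.87539; +0.87539 ∈ [0.4, 1.8) → IN Λ
#3 (13,17): internal coord 13 + (17)·λ' = +2.49342; +2.49342 ∉ [0.4, 1.8) → out
#4 (-10,-17): internal coord -10 + (-17)·λ' = +0.50658; +0.50658 ∈ [0.4, 1.8) → IN Λ

1, 2, 4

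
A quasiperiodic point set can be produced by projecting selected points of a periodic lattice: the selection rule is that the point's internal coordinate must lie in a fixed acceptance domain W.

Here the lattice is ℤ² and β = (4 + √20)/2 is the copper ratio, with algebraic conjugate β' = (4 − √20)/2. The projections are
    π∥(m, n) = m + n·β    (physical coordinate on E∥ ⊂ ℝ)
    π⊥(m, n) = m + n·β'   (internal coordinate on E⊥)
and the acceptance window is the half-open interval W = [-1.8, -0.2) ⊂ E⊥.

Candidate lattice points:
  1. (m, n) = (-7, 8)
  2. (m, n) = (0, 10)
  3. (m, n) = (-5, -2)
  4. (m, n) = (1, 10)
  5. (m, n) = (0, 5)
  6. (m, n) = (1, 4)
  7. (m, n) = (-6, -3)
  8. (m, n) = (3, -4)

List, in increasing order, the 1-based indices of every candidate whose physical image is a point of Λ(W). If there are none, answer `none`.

4, 5

Compute β' = (4−√20)/2 = -0.2361, so π⊥(m,n) = m -0.2361·n.
candidate 1: (m,n)=(-7,8) → π∥ = -7+8·β ≈ 26.8885, π⊥ = -7+8·β' ≈ -8.8885 ∉ [-1.8, -0.2) ⇒ out
candidate 2: (m,n)=(0,10) → π∥ = 0+10·β ≈ 42.3607, π⊥ = 0+10·β' ≈ -2.3607 ∉ [-1.8, -0.2) ⇒ out
candidate 3: (m,n)=(-5,-2) → π∥ = -5-2·β ≈ -13.4721, π⊥ = -5-2·β' ≈ -4.5279 ∉ [-1.8, -0.2) ⇒ out
candidate 4: (m,n)=(1,10) → π∥ = 1+10·β ≈ 43.3607, π⊥ = 1+10·β' ≈ -1.3607 ∈ [-1.8, -0.2) ⇒ IN Λ
candidate 5: (m,n)=(0,5) → π∥ = 0+5·β ≈ 21.1803, π⊥ = 0+5·β' ≈ -1.1803 ∈ [-1.8, -0.2) ⇒ IN Λ
candidate 6: (m,n)=(1,4) → π∥ = 1+4·β ≈ 17.9443, π⊥ = 1+4·β' ≈ 0.0557 ∉ [-1.8, -0.2) ⇒ out
candidate 7: (m,n)=(-6,-3) → π∥ = -6-3·β ≈ -18.7082, π⊥ = -6-3·β' ≈ -5.2918 ∉ [-1.8, -0.2) ⇒ out
candidate 8: (m,n)=(3,-4) → π∥ = 3-4·β ≈ -13.9443, π⊥ = 3-4·β' ≈ 3.9443 ∉ [-1.8, -0.2) ⇒ out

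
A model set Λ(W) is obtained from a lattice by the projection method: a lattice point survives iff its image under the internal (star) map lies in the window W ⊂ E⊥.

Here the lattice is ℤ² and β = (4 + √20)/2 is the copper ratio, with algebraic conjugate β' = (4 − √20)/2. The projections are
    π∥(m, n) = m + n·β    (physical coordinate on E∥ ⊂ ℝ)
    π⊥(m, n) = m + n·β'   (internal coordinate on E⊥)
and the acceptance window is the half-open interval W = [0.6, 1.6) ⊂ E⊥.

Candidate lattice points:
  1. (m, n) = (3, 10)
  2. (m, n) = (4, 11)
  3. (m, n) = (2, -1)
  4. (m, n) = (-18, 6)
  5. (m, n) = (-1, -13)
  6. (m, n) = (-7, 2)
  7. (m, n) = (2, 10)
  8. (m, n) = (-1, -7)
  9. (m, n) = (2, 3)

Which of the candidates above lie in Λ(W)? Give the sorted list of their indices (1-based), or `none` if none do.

Compute β' = (4−√20)/2 = -0.236068, so π⊥(m,n) = m -0.236068·n.
candidate 1: (m,n)=(3,10) → π∥ = 3+10·β ≈ 45.360680, π⊥ = 3+10·β' ≈ 0.639320 ∈ [0.6, 1.6) ⇒ IN Λ
candidate 2: (m,n)=(4,11) → π∥ = 4+11·β ≈ 50.596748, π⊥ = 4+11·β' ≈ 1.403252 ∈ [0.6, 1.6) ⇒ IN Λ
candidate 3: (m,n)=(2,-1) → π∥ = 2-1·β ≈ -2.236068, π⊥ = 2-1·β' ≈ 2.236068 ∉ [0.6, 1.6) ⇒ out
candidate 4: (m,n)=(-18,6) → π∥ = -18+6·β ≈ 7.416408, π⊥ = -18+6·β' ≈ -19.416408 ∉ [0.6, 1.6) ⇒ out
candidate 5: (m,n)=(-1,-13) → π∥ = -1-13·β ≈ -56.068884, π⊥ = -1-13·β' ≈ 2.068884 ∉ [0.6, 1.6) ⇒ out
candidate 6: (m,n)=(-7,2) → π∥ = -7+2·β ≈ 1.472136, π⊥ = -7+2·β' ≈ -7.472136 ∉ [0.6, 1.6) ⇒ out
candidate 7: (m,n)=(2,10) → π∥ = 2+10·β ≈ 44.360680, π⊥ = 2+10·β' ≈ -0.360680 ∉ [0.6, 1.6) ⇒ out
candidate 8: (m,n)=(-1,-7) → π∥ = -1-7·β ≈ -30.652476, π⊥ = -1-7·β' ≈ 0.652476 ∈ [0.6, 1.6) ⇒ IN Λ
candidate 9: (m,n)=(2,3) → π∥ = 2+3·β ≈ 14.708204, π⊥ = 2+3·β' ≈ 1.291796 ∈ [0.6, 1.6) ⇒ IN Λ

1, 2, 8, 9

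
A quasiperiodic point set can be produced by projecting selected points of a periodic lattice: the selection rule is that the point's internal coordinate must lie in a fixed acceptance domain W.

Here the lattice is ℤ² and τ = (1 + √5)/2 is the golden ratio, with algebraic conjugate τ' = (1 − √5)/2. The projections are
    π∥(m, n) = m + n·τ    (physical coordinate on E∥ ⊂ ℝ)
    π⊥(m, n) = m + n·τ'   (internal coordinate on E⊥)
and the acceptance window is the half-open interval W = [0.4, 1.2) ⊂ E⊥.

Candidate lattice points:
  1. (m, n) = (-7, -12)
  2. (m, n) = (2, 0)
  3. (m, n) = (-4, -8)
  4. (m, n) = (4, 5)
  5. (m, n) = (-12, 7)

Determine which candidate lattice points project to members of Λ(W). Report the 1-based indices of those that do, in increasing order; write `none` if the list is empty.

1, 3, 4

τ' = (1−√5)/2 ≈ -0.618034.
candidate 1: (m,n)=(-7,-12) → π∥ = -7-12·τ ≈ -26.416408, π⊥ = -7-12·τ' ≈ 0.416408 ∈ [0.4, 1.2) ⇒ IN Λ
candidate 2: (m,n)=(2,0) → π∥ = 2+0·τ ≈ 2.000000, π⊥ = 2+0·τ' ≈ 2.000000 ∉ [0.4, 1.2) ⇒ out
candidate 3: (m,n)=(-4,-8) → π∥ = -4-8·τ ≈ -16.944272, π⊥ = -4-8·τ' ≈ 0.944272 ∈ [0.4, 1.2) ⇒ IN Λ
candidate 4: (m,n)=(4,5) → π∥ = 4+5·τ ≈ 12.090170, π⊥ = 4+5·τ' ≈ 0.909830 ∈ [0.4, 1.2) ⇒ IN Λ
candidate 5: (m,n)=(-12,7) → π∥ = -12+7·τ ≈ -0.673762, π⊥ = -12+7·τ' ≈ -16.326238 ∉ [0.4, 1.2) ⇒ out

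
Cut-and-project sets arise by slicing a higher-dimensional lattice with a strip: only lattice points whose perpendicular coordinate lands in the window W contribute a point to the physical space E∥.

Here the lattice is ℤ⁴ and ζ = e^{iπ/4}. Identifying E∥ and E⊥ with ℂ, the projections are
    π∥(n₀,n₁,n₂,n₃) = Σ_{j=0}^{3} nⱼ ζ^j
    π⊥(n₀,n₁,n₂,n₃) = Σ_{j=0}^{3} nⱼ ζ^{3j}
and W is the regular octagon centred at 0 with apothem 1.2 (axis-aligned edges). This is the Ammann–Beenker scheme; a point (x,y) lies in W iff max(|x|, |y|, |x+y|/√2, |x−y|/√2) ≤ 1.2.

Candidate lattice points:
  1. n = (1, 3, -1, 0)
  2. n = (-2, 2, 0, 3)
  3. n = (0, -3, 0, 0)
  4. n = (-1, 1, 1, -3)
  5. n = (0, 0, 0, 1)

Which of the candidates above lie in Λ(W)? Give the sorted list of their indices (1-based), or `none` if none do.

Internal map: ζ^{3j} for j=0..3 gives (1,0), (−√2/2,√2/2), (0,−1), (√2/2,√2/2).
candidate 1: n = (1, 3, -1, 0) → π⊥ ≈ (-1.1213, +3.1213); max(|x|,|y|,|x±y|/√2) = 3.1213 > 1.2 ⇒ ∉ W
candidate 2: n = (-2, 2, 0, 3) → π⊥ ≈ (-1.2929, +3.5355); max(|x|,|y|,|x±y|/√2) = 3.5355 > 1.2 ⇒ ∉ W
candidate 3: n = (0, -3, 0, 0) → π⊥ ≈ (+2.1213, -2.1213); max(|x|,|y|,|x±y|/√2) = 3.0000 > 1.2 ⇒ ∉ W
candidate 4: n = (-1, 1, 1, -3) → π⊥ ≈ (-3.8284, -2.4142); max(|x|,|y|,|x±y|/√2) = 4.4142 > 1.2 ⇒ ∉ W
candidate 5: n = (0, 0, 0, 1) → π⊥ ≈ (+0.7071, +0.7071); max(|x|,|y|,|x±y|/√2) = 1.0000 ≤ 1.2 ⇒ ∈ W

5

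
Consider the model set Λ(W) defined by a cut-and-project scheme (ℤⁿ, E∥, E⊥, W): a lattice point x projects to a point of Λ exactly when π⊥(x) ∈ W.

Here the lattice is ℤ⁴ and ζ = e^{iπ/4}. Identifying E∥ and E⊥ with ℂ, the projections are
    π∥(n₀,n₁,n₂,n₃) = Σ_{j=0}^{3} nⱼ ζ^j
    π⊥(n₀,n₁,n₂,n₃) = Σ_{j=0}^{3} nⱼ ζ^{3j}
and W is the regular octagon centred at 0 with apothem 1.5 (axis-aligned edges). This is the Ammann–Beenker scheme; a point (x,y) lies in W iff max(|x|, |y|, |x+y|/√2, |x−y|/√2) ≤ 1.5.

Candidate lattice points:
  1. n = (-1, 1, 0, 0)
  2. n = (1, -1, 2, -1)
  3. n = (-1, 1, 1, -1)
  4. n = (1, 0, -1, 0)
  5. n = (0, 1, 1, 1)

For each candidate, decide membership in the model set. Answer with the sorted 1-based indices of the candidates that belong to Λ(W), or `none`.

With ζ = e^{iπ/4} the internal vectors are ζ^0,ζ^3,ζ^6,ζ^9.
#1 (-1, 1, 0, 0): internal (-1.70711, 0.70711); octagon support 1.70711 vs apothem 1.5 → ∉ W
#2 (1, -1, 2, -1): internal (1.00000, -3.41421); octagon support 3.41421 vs apothem 1.5 → ∉ W
#3 (-1, 1, 1, -1): internal (-2.41421, -1.00000); octagon support 2.41421 vs apothem 1.5 → ∉ W
#4 (1, 0, -1, 0): internal (1.00000, 1.00000); octagon support 1.41421 vs apothem 1.5 → ∈ W
#5 (0, 1, 1, 1): internal (0.00000, 0.41421); octagon support 0.41421 vs apothem 1.5 → ∈ W

4, 5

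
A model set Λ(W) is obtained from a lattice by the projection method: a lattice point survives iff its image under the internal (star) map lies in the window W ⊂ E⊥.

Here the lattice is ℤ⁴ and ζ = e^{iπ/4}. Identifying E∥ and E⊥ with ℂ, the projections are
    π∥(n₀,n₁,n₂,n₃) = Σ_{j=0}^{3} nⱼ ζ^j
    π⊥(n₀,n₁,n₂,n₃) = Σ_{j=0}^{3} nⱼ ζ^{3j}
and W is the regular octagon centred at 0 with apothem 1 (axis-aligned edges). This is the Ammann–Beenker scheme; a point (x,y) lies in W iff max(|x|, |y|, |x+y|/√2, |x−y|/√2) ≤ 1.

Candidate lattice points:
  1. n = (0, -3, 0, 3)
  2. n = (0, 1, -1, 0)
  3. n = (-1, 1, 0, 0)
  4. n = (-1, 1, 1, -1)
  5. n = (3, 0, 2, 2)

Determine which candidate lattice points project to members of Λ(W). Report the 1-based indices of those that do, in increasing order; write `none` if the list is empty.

none

With ζ = e^{iπ/4} the internal vectors are ζ^0,ζ^3,ζ^6,ζ^9.
candidate 1: n = (0, -3, 0, 3) → π⊥ ≈ (+4.2426, +0.0000); max(|x|,|y|,|x±y|/√2) = 4.2426 > 1 ⇒ ∉ W
candidate 2: n = (0, 1, -1, 0) → π⊥ ≈ (-0.7071, +1.7071); max(|x|,|y|,|x±y|/√2) = 1.7071 > 1 ⇒ ∉ W
candidate 3: n = (-1, 1, 0, 0) → π⊥ ≈ (-1.7071, +0.7071); max(|x|,|y|,|x±y|/√2) = 1.7071 > 1 ⇒ ∉ W
candidate 4: n = (-1, 1, 1, -1) → π⊥ ≈ (-2.4142, -1.0000); max(|x|,|y|,|x±y|/√2) = 2.4142 > 1 ⇒ ∉ W
candidate 5: n = (3, 0, 2, 2) → π⊥ ≈ (+4.4142, -0.5858); max(|x|,|y|,|x±y|/√2) = 4.4142 > 1 ⇒ ∉ W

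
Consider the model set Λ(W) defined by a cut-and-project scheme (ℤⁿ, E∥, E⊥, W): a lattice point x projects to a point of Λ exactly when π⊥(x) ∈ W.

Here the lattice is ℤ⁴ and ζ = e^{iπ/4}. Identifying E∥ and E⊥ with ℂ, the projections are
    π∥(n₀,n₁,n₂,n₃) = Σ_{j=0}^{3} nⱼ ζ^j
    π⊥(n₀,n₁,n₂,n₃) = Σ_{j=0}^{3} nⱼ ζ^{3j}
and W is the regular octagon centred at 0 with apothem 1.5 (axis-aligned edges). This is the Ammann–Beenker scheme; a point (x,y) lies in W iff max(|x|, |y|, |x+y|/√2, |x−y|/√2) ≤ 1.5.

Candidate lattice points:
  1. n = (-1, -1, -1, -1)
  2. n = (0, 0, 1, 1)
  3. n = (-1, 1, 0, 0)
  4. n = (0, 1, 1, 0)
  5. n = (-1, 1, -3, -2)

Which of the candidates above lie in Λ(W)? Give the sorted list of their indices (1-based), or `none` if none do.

Internal map: ζ^{3j} for j=0..3 gives (1,0), (−√2/2,√2/2), (0,−1), (√2/2,√2/2).
#1 (-1, -1, -1, -1): internal (-1.00000, -0.41421); octagon support 1.00000 vs apothem 1.5 → ∈ W
#2 (0, 0, 1, 1): internal (0.70711, -0.29289); octagon support 0.70711 vs apothem 1.5 → ∈ W
#3 (-1, 1, 0, 0): internal (-1.70711, 0.70711); octagon support 1.70711 vs apothem 1.5 → ∉ W
#4 (0, 1, 1, 0): internal (-0.70711, -0.29289); octagon support 0.70711 vs apothem 1.5 → ∈ W
#5 (-1, 1, -3, -2): internal (-3.12132, 2.29289); octagon support 3.82843 vs apothem 1.5 → ∉ W

1, 2, 4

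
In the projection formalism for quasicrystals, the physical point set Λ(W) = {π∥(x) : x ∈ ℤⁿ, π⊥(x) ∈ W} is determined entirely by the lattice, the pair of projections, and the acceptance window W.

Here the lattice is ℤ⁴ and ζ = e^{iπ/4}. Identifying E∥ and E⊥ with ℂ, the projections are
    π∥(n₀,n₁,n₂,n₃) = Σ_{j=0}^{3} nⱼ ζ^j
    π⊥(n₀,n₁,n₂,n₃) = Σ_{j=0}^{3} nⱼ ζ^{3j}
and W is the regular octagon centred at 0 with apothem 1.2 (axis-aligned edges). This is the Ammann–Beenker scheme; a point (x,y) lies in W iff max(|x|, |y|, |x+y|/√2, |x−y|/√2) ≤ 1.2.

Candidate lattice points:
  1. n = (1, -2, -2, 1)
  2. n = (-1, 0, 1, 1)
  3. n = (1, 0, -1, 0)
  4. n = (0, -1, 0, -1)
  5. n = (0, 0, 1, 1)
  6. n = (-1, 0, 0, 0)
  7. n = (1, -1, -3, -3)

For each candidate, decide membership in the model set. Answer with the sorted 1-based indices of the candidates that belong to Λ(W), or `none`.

π⊥(n) = n₀ + n₁ζ³ + n₂ζ⁶ + n₃ζ⁹ where ζ = e^{iπ/4}.
candidate 1: n = (1, -2, -2, 1) → π⊥ ≈ (+3.121320, +1.292893); max(|x|,|y|,|x±y|/√2) = 3.121320 > 1.2 ⇒ ∉ W
candidate 2: n = (-1, 0, 1, 1) → π⊥ ≈ (-0.292893, -0.292893); max(|x|,|y|,|x±y|/√2) = 0.414214 ≤ 1.2 ⇒ ∈ W
candidate 3: n = (1, 0, -1, 0) → π⊥ ≈ (+1.000000, +1.000000); max(|x|,|y|,|x±y|/√2) = 1.414214 > 1.2 ⇒ ∉ W
candidate 4: n = (0, -1, 0, -1) → π⊥ ≈ (+0.000000, -1.414214); max(|x|,|y|,|x±y|/√2) = 1.414214 > 1.2 ⇒ ∉ W
candidate 5: n = (0, 0, 1, 1) → π⊥ ≈ (+0.707107, -0.292893); max(|x|,|y|,|x±y|/√2) = 0.707107 ≤ 1.2 ⇒ ∈ W
candidate 6: n = (-1, 0, 0, 0) → π⊥ ≈ (-1.000000, +0.000000); max(|x|,|y|,|x±y|/√2) = 1.000000 ≤ 1.2 ⇒ ∈ W
candidate 7: n = (1, -1, -3, -3) → π⊥ ≈ (-0.414214, +0.171573); max(|x|,|y|,|x±y|/√2) = 0.414214 ≤ 1.2 ⇒ ∈ W

2, 5, 6, 7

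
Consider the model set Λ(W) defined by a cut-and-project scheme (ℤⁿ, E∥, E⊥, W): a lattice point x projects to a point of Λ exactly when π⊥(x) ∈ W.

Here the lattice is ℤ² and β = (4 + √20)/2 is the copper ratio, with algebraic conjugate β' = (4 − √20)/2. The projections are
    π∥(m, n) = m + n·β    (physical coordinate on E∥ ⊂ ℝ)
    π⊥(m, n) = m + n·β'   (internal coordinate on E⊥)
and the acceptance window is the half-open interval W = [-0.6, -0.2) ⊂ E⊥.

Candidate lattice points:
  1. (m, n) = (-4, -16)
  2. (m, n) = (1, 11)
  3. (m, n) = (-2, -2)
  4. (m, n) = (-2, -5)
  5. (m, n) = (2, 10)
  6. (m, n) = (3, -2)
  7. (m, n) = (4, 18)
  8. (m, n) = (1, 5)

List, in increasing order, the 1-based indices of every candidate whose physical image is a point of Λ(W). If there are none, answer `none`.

Numerically β ≈ 4.23607 and β' = −1/β ≈ -0.23607.
[1] lift (-4,-16): star map gives -0.22291; window check -0.6 ≤ -0.22291 < -0.2 is true → IN Λ
[2] lift (1,11): star map gives -1.59675; window check -0.6 ≤ -1.59675 < -0.2 is false → out
[3] lift (-2,-2): star map gives -1.52786; window check -0.6 ≤ -1.52786 < -0.2 is false → out
[4] lift (-2,-5): star map gives -0.81966; window check -0.6 ≤ -0.81966 < -0.2 is false → out
[5] lift (2,10): star map gives -0.36068; window check -0.6 ≤ -0.36068 < -0.2 is true → IN Λ
[6] lift (3,-2): star map gives 3.47214; window check -0.6 ≤ 3.47214 < -0.2 is false → out
[7] lift (4,18): star map gives -0.24922; window check -0.6 ≤ -0.24922 < -0.2 is true → IN Λ
[8] lift (1,5): star map gives -0.18034; window check -0.6 ≤ -0.18034 < -0.2 is false → out

1, 5, 7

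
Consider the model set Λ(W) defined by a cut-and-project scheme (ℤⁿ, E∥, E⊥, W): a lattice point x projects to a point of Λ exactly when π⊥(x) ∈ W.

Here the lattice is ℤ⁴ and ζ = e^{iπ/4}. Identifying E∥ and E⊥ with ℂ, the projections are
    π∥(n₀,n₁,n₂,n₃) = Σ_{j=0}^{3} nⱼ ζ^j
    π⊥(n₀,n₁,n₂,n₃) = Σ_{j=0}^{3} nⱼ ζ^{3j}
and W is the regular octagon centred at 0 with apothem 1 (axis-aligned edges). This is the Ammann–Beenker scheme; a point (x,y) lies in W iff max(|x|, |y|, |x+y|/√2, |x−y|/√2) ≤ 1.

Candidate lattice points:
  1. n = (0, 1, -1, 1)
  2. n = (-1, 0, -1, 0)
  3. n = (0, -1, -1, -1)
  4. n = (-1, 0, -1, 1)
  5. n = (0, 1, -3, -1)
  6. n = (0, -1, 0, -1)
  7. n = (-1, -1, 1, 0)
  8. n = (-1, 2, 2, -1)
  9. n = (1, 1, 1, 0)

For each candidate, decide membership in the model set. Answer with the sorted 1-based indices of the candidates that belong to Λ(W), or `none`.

With ζ = e^{iπ/4} the internal vectors are ζ^0,ζ^3,ζ^6,ζ^9.
#1 (0, 1, -1, 1): internal (0.000000, 2.414214); octagon support 2.414214 vs apothem 1 → ∉ W
#2 (-1, 0, -1, 0): internal (-1.000000, 1.000000); octagon support 1.414214 vs apothem 1 → ∉ W
#3 (0, -1, -1, -1): internal (0.000000, -0.414214); octagon support 0.414214 vs apothem 1 → ∈ W
#4 (-1, 0, -1, 1): internal (-0.292893, 1.707107); octagon support 1.707107 vs apothem 1 → ∉ W
#5 (0, 1, -3, -1): internal (-1.414214, 3.000000); octagon support 3.121320 vs apothem 1 → ∉ W
#6 (0, -1, 0, -1): internal (0.000000, -1.414214); octagon support 1.414214 vs apothem 1 → ∉ W
#7 (-1, -1, 1, 0): internal (-0.292893, -1.707107); octagon support 1.707107 vs apothem 1 → ∉ W
#8 (-1, 2, 2, -1): internal (-3.121320, -1.292893); octagon support 3.121320 vs apothem 1 → ∉ W
#9 (1, 1, 1, 0): internal (0.292893, -0.292893); octagon support 0.414214 vs apothem 1 → ∈ W

3, 9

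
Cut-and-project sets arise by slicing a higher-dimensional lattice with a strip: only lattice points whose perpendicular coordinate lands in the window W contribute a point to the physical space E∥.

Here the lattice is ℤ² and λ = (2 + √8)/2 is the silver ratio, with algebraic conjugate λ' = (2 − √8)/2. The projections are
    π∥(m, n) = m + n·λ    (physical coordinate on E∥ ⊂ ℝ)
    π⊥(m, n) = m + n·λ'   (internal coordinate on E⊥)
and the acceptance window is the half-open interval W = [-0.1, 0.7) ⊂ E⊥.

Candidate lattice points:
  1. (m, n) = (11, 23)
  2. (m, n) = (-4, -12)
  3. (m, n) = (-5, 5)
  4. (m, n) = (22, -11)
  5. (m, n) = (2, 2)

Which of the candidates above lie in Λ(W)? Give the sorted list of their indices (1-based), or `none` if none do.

Compute λ' = (2−√8)/2 = -0.4142, so π⊥(m,n) = m -0.4142·n.
#1 (11,23): internal coord 11 + (23)·λ' = +1.4731; +1.4731 ∉ [-0.1, 0.7) → out
#2 (-4,-12): internal coord -4 + (-12)·λ' = +0.9706; +0.9706 ∉ [-0.1, 0.7) → out
#3 (-5,5): internal coord -5 + (5)·λ' = -7.0711; -7.0711 ∉ [-0.1, 0.7) → out
#4 (22,-11): internal coord 22 + (-11)·λ' = +26.5563; +26.5563 ∉ [-0.1, 0.7) → out
#5 (2,2): internal coord 2 + (2)·λ' = +1.1716; +1.1716 ∉ [-0.1, 0.7) → out

none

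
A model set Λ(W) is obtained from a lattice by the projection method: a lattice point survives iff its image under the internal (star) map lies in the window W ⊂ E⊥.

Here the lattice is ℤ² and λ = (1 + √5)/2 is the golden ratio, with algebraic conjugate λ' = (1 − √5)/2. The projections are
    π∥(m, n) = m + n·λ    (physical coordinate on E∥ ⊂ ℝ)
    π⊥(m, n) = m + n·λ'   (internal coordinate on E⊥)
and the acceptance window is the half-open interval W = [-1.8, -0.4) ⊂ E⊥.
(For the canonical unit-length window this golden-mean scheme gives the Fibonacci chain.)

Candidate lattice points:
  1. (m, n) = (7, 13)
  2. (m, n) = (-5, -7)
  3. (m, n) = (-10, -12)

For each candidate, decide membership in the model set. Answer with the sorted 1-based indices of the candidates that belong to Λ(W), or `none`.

Compute λ' = (1−√5)/2 = -0.61803, so π⊥(m,n) = m -0.61803·n.
candidate 1: (m,n)=(7,13) → π∥ = 7+13·λ ≈ 28.03444, π⊥ = 7+13·λ' ≈ -1.03444 ∈ [-1.8, -0.4) ⇒ IN Λ
candidate 2: (m,n)=(-5,-7) → π∥ = -5-7·λ ≈ -16.32624, π⊥ = -5-7·λ' ≈ -0.67376 ∈ [-1.8, -0.4) ⇒ IN Λ
candidate 3: (m,n)=(-10,-12) → π∥ = -10-12·λ ≈ -29.41641, π⊥ = -10-12·λ' ≈ -2.58359 ∉ [-1.8, -0.4) ⇒ out

1, 2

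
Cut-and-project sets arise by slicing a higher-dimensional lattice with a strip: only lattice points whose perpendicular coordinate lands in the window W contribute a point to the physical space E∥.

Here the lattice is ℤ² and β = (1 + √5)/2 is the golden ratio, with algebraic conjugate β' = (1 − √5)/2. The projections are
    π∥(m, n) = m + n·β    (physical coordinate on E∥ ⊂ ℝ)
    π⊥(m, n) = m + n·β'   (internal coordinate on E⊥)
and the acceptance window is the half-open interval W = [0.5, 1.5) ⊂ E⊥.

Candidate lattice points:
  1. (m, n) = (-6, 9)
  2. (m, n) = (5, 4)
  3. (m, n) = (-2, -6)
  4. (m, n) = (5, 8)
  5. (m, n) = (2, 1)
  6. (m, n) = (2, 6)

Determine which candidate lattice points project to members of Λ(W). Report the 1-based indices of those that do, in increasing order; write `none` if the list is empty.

β' = (1−√5)/2 ≈ -0.61803.
[1] lift (-6,9): star map gives -11.56231; window check 0.5 ≤ -11.56231 < 1.5 is false → out
[2] lift (5,4): star map gives 2.52786; window check 0.5 ≤ 2.52786 < 1.5 is false → out
[3] lift (-2,-6): star map gives 1.70820; window check 0.5 ≤ 1.70820 < 1.5 is false → out
[4] lift (5,8): star map gives 0.05573; window check 0.5 ≤ 0.05573 < 1.5 is false → out
[5] lift (2,1): star map gives 1.38197; window check 0.5 ≤ 1.38197 < 1.5 is true → IN Λ
[6] lift (2,6): star map gives -1.70820; window check 0.5 ≤ -1.70820 < 1.5 is false → out

5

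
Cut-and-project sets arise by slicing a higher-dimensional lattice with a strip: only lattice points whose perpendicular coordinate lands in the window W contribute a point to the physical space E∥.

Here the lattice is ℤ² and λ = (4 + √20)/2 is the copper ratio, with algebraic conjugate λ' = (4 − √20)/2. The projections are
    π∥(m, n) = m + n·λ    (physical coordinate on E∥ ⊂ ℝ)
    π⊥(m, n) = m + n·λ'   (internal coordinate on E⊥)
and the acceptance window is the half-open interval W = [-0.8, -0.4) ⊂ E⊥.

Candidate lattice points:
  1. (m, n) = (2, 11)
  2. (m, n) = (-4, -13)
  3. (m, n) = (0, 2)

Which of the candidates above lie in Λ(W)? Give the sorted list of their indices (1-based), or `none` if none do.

λ' = (4−√20)/2 ≈ -0.23607.
candidate 1: (m,n)=(2,11) → π∥ = 2+11·λ ≈ 48.59675, π⊥ = 2+11·λ' ≈ -0.59675 ∈ [-0.8, -0.4) ⇒ IN Λ
candidate 2: (m,n)=(-4,-13) → π∥ = -4-13·λ ≈ -59.06888, π⊥ = -4-13·λ' ≈ -0.93112 ∉ [-0.8, -0.4) ⇒ out
candidate 3: (m,n)=(0,2) → π∥ = 0+2·λ ≈ 8.47214, π⊥ = 0+2·λ' ≈ -0.47214 ∈ [-0.8, -0.4) ⇒ IN Λ

1, 3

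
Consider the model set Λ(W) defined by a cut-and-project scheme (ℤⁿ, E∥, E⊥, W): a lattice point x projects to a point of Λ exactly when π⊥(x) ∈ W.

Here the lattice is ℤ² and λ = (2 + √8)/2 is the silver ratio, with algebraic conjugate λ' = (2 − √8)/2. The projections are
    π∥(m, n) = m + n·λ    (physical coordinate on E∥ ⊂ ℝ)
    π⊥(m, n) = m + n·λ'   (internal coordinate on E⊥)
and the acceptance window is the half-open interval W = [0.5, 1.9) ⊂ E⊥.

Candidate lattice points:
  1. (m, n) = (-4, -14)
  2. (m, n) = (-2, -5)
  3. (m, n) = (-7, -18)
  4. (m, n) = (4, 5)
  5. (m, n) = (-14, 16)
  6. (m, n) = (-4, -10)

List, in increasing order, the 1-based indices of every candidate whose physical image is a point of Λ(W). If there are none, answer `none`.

λ' = (2−√8)/2 ≈ -0.4142.
#1 (-4,-14): internal coord -4 + (-14)·λ' = +1.7990; +1.7990 ∈ [0.5, 1.9) → IN Λ
#2 (-2,-5): internal coord -2 + (-5)·λ' = +0.0711; +0.0711 ∉ [0.5, 1.9) → out
#3 (-7,-18): internal coord -7 + (-18)·λ' = +0.4558; +0.4558 ∉ [0.5, 1.9) → out
#4 (4,5): internal coord 4 + (5)·λ' = +1.9289; +1.9289 ∉ [0.5, 1.9) → out
#5 (-14,16): internal coord -14 + (16)·λ' = -20.6274; -20.6274 ∉ [0.5, 1.9) → out
#6 (-4,-10): internal coord -4 + (-10)·λ' = +0.1421; +0.1421 ∉ [0.5, 1.9) → out

1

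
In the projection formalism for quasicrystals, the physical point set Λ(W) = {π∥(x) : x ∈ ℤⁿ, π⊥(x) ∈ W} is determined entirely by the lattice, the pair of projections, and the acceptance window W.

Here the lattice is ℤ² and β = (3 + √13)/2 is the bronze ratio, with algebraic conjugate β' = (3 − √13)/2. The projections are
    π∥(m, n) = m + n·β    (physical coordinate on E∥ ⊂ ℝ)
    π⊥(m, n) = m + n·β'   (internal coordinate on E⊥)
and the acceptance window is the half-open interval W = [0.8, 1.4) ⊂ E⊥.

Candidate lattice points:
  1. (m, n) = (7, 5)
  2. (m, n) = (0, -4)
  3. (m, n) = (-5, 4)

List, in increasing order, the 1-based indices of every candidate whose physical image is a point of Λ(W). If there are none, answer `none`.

2

Compute β' = (3−√13)/2 = -0.3028, so π⊥(m,n) = m -0.3028·n.
candidate 1: (m,n)=(7,5) → π∥ = 7+5·β ≈ 23.5139, π⊥ = 7+5·β' ≈ 5.4861 ∉ [0.8, 1.4) ⇒ out
candidate 2: (m,n)=(0,-4) → π∥ = 0-4·β ≈ -13.2111, π⊥ = 0-4·β' ≈ 1.2111 ∈ [0.8, 1.4) ⇒ IN Λ
candidate 3: (m,n)=(-5,4) → π∥ = -5+4·β ≈ 8.2111, π⊥ = -5+4·β' ≈ -6.2111 ∉ [0.8, 1.4) ⇒ out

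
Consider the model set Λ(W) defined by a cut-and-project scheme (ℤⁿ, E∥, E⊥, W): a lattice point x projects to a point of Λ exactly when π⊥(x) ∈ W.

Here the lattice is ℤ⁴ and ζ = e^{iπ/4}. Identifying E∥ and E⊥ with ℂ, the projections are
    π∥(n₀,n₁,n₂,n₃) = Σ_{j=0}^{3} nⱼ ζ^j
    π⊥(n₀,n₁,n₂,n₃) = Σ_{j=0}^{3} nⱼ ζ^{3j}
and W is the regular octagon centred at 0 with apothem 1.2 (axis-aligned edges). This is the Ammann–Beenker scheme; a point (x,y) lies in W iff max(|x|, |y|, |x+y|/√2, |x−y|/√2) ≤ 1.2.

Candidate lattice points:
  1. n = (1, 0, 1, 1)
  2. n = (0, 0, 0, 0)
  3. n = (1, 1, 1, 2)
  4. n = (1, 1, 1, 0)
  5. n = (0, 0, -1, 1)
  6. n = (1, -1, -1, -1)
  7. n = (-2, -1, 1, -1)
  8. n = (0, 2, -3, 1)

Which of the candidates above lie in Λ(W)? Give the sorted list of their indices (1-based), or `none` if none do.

With ζ = e^{iπ/4} the internal vectors are ζ^0,ζ^3,ζ^6,ζ^9.
candidate 1: n = (1, 0, 1, 1) → π⊥ ≈ (+1.70711, -0.29289); max(|x|,|y|,|x±y|/√2) = 1.70711 > 1.2 ⇒ ∉ W
candidate 2: n = (0, 0, 0, 0) → π⊥ ≈ (+0.00000, +0.00000); max(|x|,|y|,|x±y|/√2) = 0.00000 ≤ 1.2 ⇒ ∈ W
candidate 3: n = (1, 1, 1, 2) → π⊥ ≈ (+1.70711, +1.12132); max(|x|,|y|,|x±y|/√2) = 2.00000 > 1.2 ⇒ ∉ W
candidate 4: n = (1, 1, 1, 0) → π⊥ ≈ (+0.29289, -0.29289); max(|x|,|y|,|x±y|/√2) = 0.41421 ≤ 1.2 ⇒ ∈ W
candidate 5: n = (0, 0, -1, 1) → π⊥ ≈ (+0.70711, +1.70711); max(|x|,|y|,|x±y|/√2) = 1.70711 > 1.2 ⇒ ∉ W
candidate 6: n = (1, -1, -1, -1) → π⊥ ≈ (+1.00000, -0.41421); max(|x|,|y|,|x±y|/√2) = 1.00000 ≤ 1.2 ⇒ ∈ W
candidate 7: n = (-2, -1, 1, -1) → π⊥ ≈ (-2.00000, -2.41421); max(|x|,|y|,|x±y|/√2) = 3.12132 > 1.2 ⇒ ∉ W
candidate 8: n = (0, 2, -3, 1) → π⊥ ≈ (-0.70711, +5.12132); max(|x|,|y|,|x±y|/√2) = 5.12132 > 1.2 ⇒ ∉ W

2, 4, 6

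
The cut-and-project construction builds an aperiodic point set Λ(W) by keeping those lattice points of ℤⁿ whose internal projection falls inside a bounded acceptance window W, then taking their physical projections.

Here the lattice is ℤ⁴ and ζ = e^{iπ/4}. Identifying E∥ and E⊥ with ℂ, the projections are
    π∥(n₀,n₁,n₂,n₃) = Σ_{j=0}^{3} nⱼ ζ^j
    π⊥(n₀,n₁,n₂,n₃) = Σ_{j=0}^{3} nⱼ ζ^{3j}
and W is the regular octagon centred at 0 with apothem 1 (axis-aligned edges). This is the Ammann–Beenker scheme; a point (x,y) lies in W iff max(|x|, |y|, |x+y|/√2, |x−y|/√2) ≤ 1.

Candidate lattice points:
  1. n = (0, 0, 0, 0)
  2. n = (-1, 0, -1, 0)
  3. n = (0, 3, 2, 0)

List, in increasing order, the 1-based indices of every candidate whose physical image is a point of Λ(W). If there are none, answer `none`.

Internal map: ζ^{3j} for j=0..3 gives (1,0), (−√2/2,√2/2), (0,−1), (√2/2,√2/2).
candidate 1: n = (0, 0, 0, 0) → π⊥ ≈ (+0.000000, +0.000000); max(|x|,|y|,|x±y|/√2) = 0.000000 ≤ 1 ⇒ ∈ W
candidate 2: n = (-1, 0, -1, 0) → π⊥ ≈ (-1.000000, +1.000000); max(|x|,|y|,|x±y|/√2) = 1.414214 > 1 ⇒ ∉ W
candidate 3: n = (0, 3, 2, 0) → π⊥ ≈ (-2.121320, +0.121320); max(|x|,|y|,|x±y|/√2) = 2.121320 > 1 ⇒ ∉ W

1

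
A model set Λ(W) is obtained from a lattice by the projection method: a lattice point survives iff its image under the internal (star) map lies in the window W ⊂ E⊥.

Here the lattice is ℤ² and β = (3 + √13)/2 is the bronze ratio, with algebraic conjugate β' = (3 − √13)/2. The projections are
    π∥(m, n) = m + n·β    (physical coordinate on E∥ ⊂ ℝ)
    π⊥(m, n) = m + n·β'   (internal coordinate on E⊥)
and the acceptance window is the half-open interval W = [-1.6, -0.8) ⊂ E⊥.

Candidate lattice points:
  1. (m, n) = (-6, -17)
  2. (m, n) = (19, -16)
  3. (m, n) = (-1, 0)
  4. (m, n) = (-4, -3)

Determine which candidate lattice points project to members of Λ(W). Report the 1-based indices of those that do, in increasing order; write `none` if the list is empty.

Numerically β ≈ 3.30278 and β' = −1/β ≈ -0.30278.
candidate 1: (m,n)=(-6,-17) → π∥ = -6-17·β ≈ -62.14719, π⊥ = -6-17·β' ≈ -0.85281 ∈ [-1.6, -0.8) ⇒ IN Λ
candidate 2: (m,n)=(19,-16) → π∥ = 19-16·β ≈ -33.84441, π⊥ = 19-16·β' ≈ 23.84441 ∉ [-1.6, -0.8) ⇒ out
candidate 3: (m,n)=(-1,0) → π∥ = -1+0·β ≈ -1.00000, π⊥ = -1+0·β' ≈ -1.00000 ∈ [-1.6, -0.8) ⇒ IN Λ
candidate 4: (m,n)=(-4,-3) → π∥ = -4-3·β ≈ -13.90833, π⊥ = -4-3·β' ≈ -3.09167 ∉ [-1.6, -0.8) ⇒ out

1, 3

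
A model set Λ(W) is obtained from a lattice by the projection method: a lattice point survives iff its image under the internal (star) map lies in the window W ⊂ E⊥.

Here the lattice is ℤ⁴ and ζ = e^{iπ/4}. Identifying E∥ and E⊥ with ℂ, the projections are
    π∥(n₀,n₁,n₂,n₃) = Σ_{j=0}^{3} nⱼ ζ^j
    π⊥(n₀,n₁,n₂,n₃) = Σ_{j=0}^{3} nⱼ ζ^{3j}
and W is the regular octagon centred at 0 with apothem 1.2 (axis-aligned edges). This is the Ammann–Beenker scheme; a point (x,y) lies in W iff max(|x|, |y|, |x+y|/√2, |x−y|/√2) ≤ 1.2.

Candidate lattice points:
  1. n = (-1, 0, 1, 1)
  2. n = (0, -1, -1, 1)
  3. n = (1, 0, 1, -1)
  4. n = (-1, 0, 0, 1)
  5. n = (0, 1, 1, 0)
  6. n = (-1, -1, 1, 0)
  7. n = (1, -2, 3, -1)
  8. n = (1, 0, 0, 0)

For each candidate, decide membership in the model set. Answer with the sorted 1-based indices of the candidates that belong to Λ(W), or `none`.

1, 4, 5, 8

π⊥(n) = n₀ + n₁ζ³ + n₂ζ⁶ + n₃ζ⁹ where ζ = e^{iπ/4}.
#1 (-1, 0, 1, 1): internal (-0.2929, -0.2929); octagon support 0.4142 vs apothem 1.2 → ∈ W
#2 (0, -1, -1, 1): internal (1.4142, 1.0000); octagon support 1.7071 vs apothem 1.2 → ∉ W
#3 (1, 0, 1, -1): internal (0.2929, -1.7071); octagon support 1.7071 vs apothem 1.2 → ∉ W
#4 (-1, 0, 0, 1): internal (-0.2929, 0.7071); octagon support 0.7071 vs apothem 1.2 → ∈ W
#5 (0, 1, 1, 0): internal (-0.7071, -0.2929); octagon support 0.7071 vs apothem 1.2 → ∈ W
#6 (-1, -1, 1, 0): internal (-0.2929, -1.7071); octagon support 1.7071 vs apothem 1.2 → ∉ W
#7 (1, -2, 3, -1): internal (1.7071, -5.1213); octagon support 5.1213 vs apothem 1.2 → ∉ W
#8 (1, 0, 0, 0): internal (1.0000, 0.0000); octagon support 1.0000 vs apothem 1.2 → ∈ W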